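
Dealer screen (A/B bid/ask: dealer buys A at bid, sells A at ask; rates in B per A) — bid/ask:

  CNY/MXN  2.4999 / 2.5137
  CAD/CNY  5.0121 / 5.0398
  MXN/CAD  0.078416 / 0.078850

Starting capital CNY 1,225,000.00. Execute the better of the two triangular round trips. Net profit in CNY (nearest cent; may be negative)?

Net profit: CNY 1,330.82

Best loop CNY → CAD → MXN → CNY:
CNY 1,225,000.00 ÷ 5.0398 (buy CAD at ask) = CAD 243,065.20
CAD 243,065.20 ÷ 0.078850 (buy MXN at ask) = MXN 3,082,627.79
MXN 3,082,627.79 ÷ 2.5137 (buy CNY at ask) = CNY 1,226,330.82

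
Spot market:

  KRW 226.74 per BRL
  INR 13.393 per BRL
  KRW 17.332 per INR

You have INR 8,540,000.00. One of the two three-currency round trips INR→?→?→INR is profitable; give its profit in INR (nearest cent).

Profitable loop is INR → KRW → BRL → INR:
INR 8,540,000.00 × 17.332 = KRW 148,015,280
KRW 148,015,280 ÷ 226.74 = BRL 652,797.39
BRL 652,797.39 × 13.393 = INR 8,742,915.43
Profit = INR 8,742,915.43 − INR 8,540,000.00

Profit: INR 202,915.43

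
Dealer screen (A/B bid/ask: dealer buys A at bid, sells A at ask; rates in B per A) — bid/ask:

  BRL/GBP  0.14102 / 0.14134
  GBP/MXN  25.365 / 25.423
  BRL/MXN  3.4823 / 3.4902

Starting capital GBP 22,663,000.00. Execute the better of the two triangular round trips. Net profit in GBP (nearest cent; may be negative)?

Net profit: GBP 563,440.67

Best loop GBP → MXN → BRL → GBP:
GBP 22,663,000.00 × 25.365 (sell GBP at bid) = MXN 574,846,995.00
MXN 574,846,995.00 ÷ 3.4902 (buy BRL at ask) = BRL 164,703,167.44
BRL 164,703,167.44 × 0.14102 (sell BRL at bid) = GBP 23,226,440.67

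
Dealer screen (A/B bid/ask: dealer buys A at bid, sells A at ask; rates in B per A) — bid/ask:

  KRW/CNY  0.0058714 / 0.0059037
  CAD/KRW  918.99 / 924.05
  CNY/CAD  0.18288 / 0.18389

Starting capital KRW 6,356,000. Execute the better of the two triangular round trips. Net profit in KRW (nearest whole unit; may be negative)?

Best loop KRW → CAD → CNY → KRW:
KRW 6,356,000 ÷ 924.05 (buy CAD at ask) = CAD 6,878.42
CAD 6,878.42 ÷ 0.18389 (buy CNY at ask) = CNY 37,405.06
CNY 37,405.06 ÷ 0.0059037 (buy KRW at ask) = KRW 6,335,867

Net result: KRW -20,133 (no profitable arbitrage after spreads)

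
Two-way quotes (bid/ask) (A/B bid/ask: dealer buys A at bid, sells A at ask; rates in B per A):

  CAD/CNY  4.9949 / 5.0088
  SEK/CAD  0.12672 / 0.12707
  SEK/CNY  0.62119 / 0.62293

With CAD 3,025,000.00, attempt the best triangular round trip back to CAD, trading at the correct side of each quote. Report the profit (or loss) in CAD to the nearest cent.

Net profit: CAD 48,676.06

Best loop CAD → CNY → SEK → CAD:
CAD 3,025,000.00 × 4.9949 (sell CAD at bid) = CNY 15,109,572.50
CNY 15,109,572.50 ÷ 0.62293 (buy SEK at ask) = SEK 24,255,650.72
SEK 24,255,650.72 × 0.12672 (sell SEK at bid) = CAD 3,073,676.06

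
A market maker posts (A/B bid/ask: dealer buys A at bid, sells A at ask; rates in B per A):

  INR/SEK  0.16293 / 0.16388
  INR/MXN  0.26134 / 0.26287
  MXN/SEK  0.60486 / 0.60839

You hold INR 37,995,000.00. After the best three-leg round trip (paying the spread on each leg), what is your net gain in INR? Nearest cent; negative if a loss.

Net profit: INR 713,328.16

Best loop INR → SEK → MXN → INR:
INR 37,995,000.00 × 0.16293 (sell INR at bid) = SEK 6,190,525.35
SEK 6,190,525.35 ÷ 0.60839 (buy MXN at ask) = MXN 10,175,258.22
MXN 10,175,258.22 ÷ 0.26287 (buy INR at ask) = INR 38,708,328.16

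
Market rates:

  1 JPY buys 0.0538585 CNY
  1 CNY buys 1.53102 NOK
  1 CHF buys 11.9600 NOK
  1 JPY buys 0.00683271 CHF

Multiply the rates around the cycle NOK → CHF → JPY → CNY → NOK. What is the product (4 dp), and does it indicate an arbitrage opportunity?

Around NOK → CHF → JPY → CNY → NOK: 1 ÷ 11.9600 ÷ 0.00683271 × 0.0538585 × 1.53102 = 1.009046
Product > 1; profitable direction is NOK → CHF → JPY → CNY → NOK.

1.0090 (arbitrage exists)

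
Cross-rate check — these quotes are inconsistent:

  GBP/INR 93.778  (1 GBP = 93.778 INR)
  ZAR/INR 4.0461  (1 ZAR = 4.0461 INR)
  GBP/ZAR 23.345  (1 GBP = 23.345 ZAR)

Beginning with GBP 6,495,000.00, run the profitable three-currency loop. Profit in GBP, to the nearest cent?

Profitable loop is GBP → ZAR → INR → GBP:
GBP 6,495,000.00 × 23.345 = ZAR 151,625,775.00
ZAR 151,625,775.00 × 4.0461 = INR 613,493,048.23
INR 613,493,048.23 ÷ 93.778 = GBP 6,541,971.98
Profit = GBP 6,541,971.98 − GBP 6,495,000.00

Profit: GBP 46,971.98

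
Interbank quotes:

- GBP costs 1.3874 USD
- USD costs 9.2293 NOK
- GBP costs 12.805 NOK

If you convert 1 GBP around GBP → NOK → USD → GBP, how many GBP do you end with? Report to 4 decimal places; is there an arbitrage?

Around GBP → NOK → USD → GBP: 1 × 12.805 ÷ 9.2293 ÷ 1.3874 = 1.000021
Product ≈ 1 (deviation 0.002%, within rounding noise).

1.0000 (no arbitrage)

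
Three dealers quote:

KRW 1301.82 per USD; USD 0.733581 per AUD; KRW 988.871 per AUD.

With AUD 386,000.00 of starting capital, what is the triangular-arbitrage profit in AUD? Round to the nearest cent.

Profit: AUD 13,694.28

Profitable loop is AUD → KRW → USD → AUD:
AUD 386,000.00 × 988.871 = KRW 381,704,206
KRW 381,704,206 ÷ 1301.82 = USD 293,208.13
USD 293,208.13 ÷ 0.733581 = AUD 399,694.28
Profit = AUD 399,694.28 − AUD 386,000.00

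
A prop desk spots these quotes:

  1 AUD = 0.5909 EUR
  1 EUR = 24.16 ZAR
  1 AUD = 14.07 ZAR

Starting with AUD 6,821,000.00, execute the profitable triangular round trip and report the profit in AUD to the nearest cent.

Profit: AUD 99,936.62

Profitable loop is AUD → EUR → ZAR → AUD:
AUD 6,821,000.00 × 0.5909 = EUR 4,030,528.90
EUR 4,030,528.90 × 24.16 = ZAR 97,377,578.22
ZAR 97,377,578.22 ÷ 14.07 = AUD 6,920,936.62
Profit = AUD 6,920,936.62 − AUD 6,821,000.00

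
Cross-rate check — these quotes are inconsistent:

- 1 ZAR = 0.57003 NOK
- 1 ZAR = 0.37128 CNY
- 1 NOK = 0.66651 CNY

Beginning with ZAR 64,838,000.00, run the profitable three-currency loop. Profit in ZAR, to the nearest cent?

Profit: ZAR 1,510,702.92

Profitable loop is ZAR → NOK → CNY → ZAR:
ZAR 64,838,000.00 × 0.57003 = NOK 36,959,605.14
NOK 36,959,605.14 × 0.66651 = CNY 24,633,946.42
CNY 24,633,946.42 ÷ 0.37128 = ZAR 66,348,702.92
Profit = ZAR 66,348,702.92 − ZAR 64,838,000.00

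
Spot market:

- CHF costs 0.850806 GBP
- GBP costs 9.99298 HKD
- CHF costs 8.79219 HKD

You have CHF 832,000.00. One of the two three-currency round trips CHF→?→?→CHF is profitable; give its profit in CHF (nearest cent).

Profitable loop is CHF → HKD → GBP → CHF:
CHF 832,000.00 × 8.79219 = HKD 7,315,102.08
HKD 7,315,102.08 ÷ 9.99298 = GBP 732,024.09
GBP 732,024.09 ÷ 0.850806 = CHF 860,388.96
Profit = CHF 860,388.96 − CHF 832,000.00

Profit: CHF 28,388.96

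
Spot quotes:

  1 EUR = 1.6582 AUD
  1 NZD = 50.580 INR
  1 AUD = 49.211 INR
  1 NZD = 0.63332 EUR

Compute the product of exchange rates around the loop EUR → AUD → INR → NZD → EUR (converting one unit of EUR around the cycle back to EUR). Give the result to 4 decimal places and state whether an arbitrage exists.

Around EUR → AUD → INR → NZD → EUR: 1 × 1.6582 × 49.211 ÷ 50.580 × 0.63332 = 1.021747
Product > 1; profitable direction is EUR → AUD → INR → NZD → EUR.

1.0217 (arbitrage exists)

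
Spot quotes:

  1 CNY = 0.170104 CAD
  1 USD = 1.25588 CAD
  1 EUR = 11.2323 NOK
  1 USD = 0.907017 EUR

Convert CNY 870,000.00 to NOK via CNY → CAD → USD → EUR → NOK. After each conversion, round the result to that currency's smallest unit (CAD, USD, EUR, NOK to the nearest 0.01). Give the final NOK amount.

CNY 870,000.00 × 0.170104 = CAD 147,990.48
CAD 147,990.48 ÷ 1.25588 = USD 117,838.07
USD 117,838.07 × 0.907017 = EUR 106,881.13
EUR 106,881.13 × 11.2323 = NOK 1,200,520.92

NOK 1,200,520.92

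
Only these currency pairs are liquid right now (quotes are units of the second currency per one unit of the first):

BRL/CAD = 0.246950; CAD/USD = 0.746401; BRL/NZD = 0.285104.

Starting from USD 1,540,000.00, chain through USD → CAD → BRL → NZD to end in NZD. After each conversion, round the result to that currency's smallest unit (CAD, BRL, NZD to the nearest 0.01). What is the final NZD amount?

NZD 2,382,005.66

USD 1,540,000.00 ÷ 0.746401 = CAD 2,063,234.11
CAD 2,063,234.11 ÷ 0.246950 = BRL 8,354,865.80
BRL 8,354,865.80 × 0.285104 = NZD 2,382,005.66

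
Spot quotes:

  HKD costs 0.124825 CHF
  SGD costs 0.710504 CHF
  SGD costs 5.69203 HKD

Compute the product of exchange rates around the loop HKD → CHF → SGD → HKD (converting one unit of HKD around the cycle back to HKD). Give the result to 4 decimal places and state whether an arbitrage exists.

Around HKD → CHF → SGD → HKD: 1 × 0.124825 ÷ 0.710504 × 5.69203 = 1.000005
Product ≈ 1 (deviation 0.001%, within rounding noise).

1.0000 (no arbitrage)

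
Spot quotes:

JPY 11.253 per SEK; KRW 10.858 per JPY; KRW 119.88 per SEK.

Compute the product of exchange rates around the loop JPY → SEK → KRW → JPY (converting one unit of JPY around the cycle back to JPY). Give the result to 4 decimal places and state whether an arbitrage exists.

0.9811 (arbitrage exists)

Around JPY → SEK → KRW → JPY: 1 ÷ 11.253 × 119.88 ÷ 10.858 = 0.981135
Product < 1; profitable direction is JPY → KRW → SEK → JPY.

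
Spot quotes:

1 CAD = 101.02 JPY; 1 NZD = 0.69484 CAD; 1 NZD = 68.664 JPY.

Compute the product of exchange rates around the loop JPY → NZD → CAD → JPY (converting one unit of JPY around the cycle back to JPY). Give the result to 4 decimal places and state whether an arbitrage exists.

Around JPY → NZD → CAD → JPY: 1 ÷ 68.664 × 0.69484 × 101.02 = 1.022264
Product > 1; profitable direction is JPY → NZD → CAD → JPY.

1.0223 (arbitrage exists)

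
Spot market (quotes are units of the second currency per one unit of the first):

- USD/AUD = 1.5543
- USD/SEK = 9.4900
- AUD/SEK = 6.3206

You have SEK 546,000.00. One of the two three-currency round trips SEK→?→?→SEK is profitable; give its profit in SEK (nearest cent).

Profitable loop is SEK → USD → AUD → SEK:
SEK 546,000.00 ÷ 9.4900 = USD 57,534.25
USD 57,534.25 × 1.5543 = AUD 89,425.48
AUD 89,425.48 × 6.3206 = SEK 565,222.69
Profit = SEK 565,222.69 − SEK 546,000.00

Profit: SEK 19,222.69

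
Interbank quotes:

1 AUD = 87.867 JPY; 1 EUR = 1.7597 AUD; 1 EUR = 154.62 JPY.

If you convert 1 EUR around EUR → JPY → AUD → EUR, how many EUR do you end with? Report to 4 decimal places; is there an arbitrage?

Around EUR → JPY → AUD → EUR: 1 × 154.62 ÷ 87.867 ÷ 1.7597 = 1.000003
Product ≈ 1 (deviation 0.000%, within rounding noise).

1.0000 (no arbitrage)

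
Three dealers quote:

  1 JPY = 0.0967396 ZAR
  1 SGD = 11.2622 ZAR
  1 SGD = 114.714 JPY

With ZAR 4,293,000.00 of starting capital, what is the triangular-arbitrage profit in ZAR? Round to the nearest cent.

Profit: ZAR 63,757.76

Profitable loop is ZAR → JPY → SGD → ZAR:
ZAR 4,293,000.00 ÷ 0.0967396 = JPY 44,376,863
JPY 44,376,863 ÷ 114.714 = SGD 386,847.84
SGD 386,847.84 × 11.2622 = ZAR 4,356,757.76
Profit = ZAR 4,356,757.76 − ZAR 4,293,000.00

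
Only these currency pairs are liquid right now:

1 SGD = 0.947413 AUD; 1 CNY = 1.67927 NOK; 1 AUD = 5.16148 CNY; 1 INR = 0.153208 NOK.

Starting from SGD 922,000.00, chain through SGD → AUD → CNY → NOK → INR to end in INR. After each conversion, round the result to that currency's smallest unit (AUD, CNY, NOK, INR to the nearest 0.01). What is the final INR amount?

SGD 922,000.00 × 0.947413 = AUD 873,514.79
AUD 873,514.79 × 5.16148 = CNY 4,508,629.12
CNY 4,508,629.12 × 1.67927 = NOK 7,571,205.62
NOK 7,571,205.62 ÷ 0.153208 = INR 49,417,821.65

INR 49,417,821.65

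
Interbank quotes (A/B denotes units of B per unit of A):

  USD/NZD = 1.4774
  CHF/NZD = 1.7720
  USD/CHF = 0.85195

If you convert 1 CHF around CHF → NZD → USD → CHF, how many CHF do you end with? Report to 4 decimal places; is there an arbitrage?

Around CHF → NZD → USD → CHF: 1 × 1.7720 ÷ 1.4774 × 0.85195 = 1.021833
Product > 1; profitable direction is CHF → NZD → USD → CHF.

1.0218 (arbitrage exists)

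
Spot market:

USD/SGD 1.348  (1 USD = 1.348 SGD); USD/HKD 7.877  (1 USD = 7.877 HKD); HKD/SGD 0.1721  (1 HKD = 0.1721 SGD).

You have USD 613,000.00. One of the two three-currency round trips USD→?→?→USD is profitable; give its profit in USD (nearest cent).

Profit: USD 3,470.50

Profitable loop is USD → HKD → SGD → USD:
USD 613,000.00 × 7.877 = HKD 4,828,601.00
HKD 4,828,601.00 × 0.1721 = SGD 831,002.23
SGD 831,002.23 ÷ 1.348 = USD 616,470.50
Profit = USD 616,470.50 − USD 613,000.00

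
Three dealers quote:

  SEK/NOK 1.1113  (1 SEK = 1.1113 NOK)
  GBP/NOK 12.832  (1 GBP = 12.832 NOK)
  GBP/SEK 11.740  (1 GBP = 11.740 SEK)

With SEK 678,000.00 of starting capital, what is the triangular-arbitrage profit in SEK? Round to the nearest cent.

Profitable loop is SEK → NOK → GBP → SEK:
SEK 678,000.00 × 1.1113 = NOK 753,461.40
NOK 753,461.40 ÷ 12.832 = GBP 58,717.38
GBP 58,717.38 × 11.740 = SEK 689,342.02
Profit = SEK 689,342.02 − SEK 678,000.00

Profit: SEK 11,342.02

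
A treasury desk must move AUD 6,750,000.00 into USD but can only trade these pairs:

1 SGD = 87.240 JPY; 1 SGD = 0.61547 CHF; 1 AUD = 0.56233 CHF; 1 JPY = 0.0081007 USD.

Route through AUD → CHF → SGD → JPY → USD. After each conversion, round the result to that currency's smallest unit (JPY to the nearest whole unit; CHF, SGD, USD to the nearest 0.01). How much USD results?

USD 4,358,392.55

AUD 6,750,000.00 × 0.56233 = CHF 3,795,727.50
CHF 3,795,727.50 ÷ 0.61547 = SGD 6,167,201.49
SGD 6,167,201.49 × 87.240 = JPY 538,026,658
JPY 538,026,658 × 0.0081007 = USD 4,358,392.55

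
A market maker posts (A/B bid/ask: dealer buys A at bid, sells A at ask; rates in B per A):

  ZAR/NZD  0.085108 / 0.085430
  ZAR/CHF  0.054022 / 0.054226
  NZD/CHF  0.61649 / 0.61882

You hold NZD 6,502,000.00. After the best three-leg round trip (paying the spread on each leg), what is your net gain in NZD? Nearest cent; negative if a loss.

Net profit: NZD 142,202.74

Best loop NZD → ZAR → CHF → NZD:
NZD 6,502,000.00 ÷ 0.085430 (buy ZAR at ask) = ZAR 76,109,095.17
ZAR 76,109,095.17 × 0.054022 (sell ZAR at bid) = CHF 4,111,565.54
CHF 4,111,565.54 ÷ 0.61882 (buy NZD at ask) = NZD 6,644,202.74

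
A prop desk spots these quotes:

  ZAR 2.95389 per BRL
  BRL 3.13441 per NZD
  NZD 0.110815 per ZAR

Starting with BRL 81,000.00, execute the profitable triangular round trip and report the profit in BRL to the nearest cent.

Profitable loop is BRL → ZAR → NZD → BRL:
BRL 81,000.00 × 2.95389 = ZAR 239,265.09
ZAR 239,265.09 × 0.110815 = NZD 26,514.16
NZD 26,514.16 × 3.13441 = BRL 83,106.25
Profit = BRL 83,106.25 − BRL 81,000.00

Profit: BRL 2,106.25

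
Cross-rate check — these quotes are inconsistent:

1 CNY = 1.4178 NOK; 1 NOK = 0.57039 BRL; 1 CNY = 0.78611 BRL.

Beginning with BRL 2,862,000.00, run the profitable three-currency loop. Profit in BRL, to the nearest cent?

Profitable loop is BRL → CNY → NOK → BRL:
BRL 2,862,000.00 ÷ 0.78611 = CNY 3,640,711.86
CNY 3,640,711.86 × 1.4178 = NOK 5,161,801.27
NOK 5,161,801.27 × 0.57039 = BRL 2,944,239.83
Profit = BRL 2,944,239.83 − BRL 2,862,000.00

Profit: BRL 82,239.83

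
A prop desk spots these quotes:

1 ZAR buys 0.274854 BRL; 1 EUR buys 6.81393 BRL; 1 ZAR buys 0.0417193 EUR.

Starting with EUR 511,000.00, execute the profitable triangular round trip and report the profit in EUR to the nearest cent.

Profit: EUR 17,510.38

Profitable loop is EUR → BRL → ZAR → EUR:
EUR 511,000.00 × 6.81393 = BRL 3,481,918.23
BRL 3,481,918.23 ÷ 0.274854 = ZAR 12,668,246.52
ZAR 12,668,246.52 × 0.0417193 = EUR 528,510.38
Profit = EUR 528,510.38 − EUR 511,000.00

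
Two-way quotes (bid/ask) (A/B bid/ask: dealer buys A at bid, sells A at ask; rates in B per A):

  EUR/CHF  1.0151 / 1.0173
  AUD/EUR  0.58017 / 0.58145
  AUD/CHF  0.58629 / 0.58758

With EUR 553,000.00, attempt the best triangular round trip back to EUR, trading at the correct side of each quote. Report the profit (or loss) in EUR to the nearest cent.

Best loop EUR → CHF → AUD → EUR:
EUR 553,000.00 × 1.0151 (sell EUR at bid) = CHF 561,350.30
CHF 561,350.30 ÷ 0.58758 (buy AUD at ask) = AUD 955,359.78
AUD 955,359.78 × 0.58017 (sell AUD at bid) = EUR 554,271.08

Net profit: EUR 1,271.08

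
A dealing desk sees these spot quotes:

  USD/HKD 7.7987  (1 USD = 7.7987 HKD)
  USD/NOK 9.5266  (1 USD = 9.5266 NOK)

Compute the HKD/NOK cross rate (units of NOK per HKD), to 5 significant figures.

HKD/NOK = 1.2216

1 HKD ÷ 7.7987 = 0.128226 USD
0.128226 USD × 9.5266 = 1.22156 NOK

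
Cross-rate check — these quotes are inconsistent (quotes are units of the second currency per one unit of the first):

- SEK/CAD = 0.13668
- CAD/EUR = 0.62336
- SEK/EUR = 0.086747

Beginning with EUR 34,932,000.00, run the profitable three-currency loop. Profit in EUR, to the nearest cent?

Profit: EUR 633,917.35

Profitable loop is EUR → CAD → SEK → EUR:
EUR 34,932,000.00 ÷ 0.62336 = CAD 56,038,244.35
CAD 56,038,244.35 ÷ 0.13668 = SEK 409,995,934.69
SEK 409,995,934.69 × 0.086747 = EUR 35,565,917.35
Profit = EUR 35,565,917.35 − EUR 34,932,000.00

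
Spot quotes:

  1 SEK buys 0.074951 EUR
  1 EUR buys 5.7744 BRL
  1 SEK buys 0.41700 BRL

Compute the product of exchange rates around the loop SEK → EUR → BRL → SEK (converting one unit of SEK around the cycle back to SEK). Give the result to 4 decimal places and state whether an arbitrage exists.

1.0379 (arbitrage exists)

Around SEK → EUR → BRL → SEK: 1 × 0.074951 × 5.7744 ÷ 0.41700 = 1.037883
Product > 1; profitable direction is SEK → EUR → BRL → SEK.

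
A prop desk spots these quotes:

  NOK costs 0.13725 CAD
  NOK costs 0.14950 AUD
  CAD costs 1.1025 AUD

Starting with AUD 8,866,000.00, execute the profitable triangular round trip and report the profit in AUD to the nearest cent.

Profitable loop is AUD → NOK → CAD → AUD:
AUD 8,866,000.00 ÷ 0.14950 = NOK 59,304,347.83
NOK 59,304,347.83 × 0.13725 = CAD 8,139,521.74
CAD 8,139,521.74 × 1.1025 = AUD 8,973,822.72
Profit = AUD 8,973,822.72 − AUD 8,866,000.00

Profit: AUD 107,822.72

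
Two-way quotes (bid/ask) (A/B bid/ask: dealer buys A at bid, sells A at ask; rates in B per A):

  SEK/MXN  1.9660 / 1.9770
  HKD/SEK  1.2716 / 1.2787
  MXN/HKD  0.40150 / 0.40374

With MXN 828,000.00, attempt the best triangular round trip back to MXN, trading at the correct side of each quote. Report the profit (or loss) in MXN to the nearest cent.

Best loop MXN → HKD → SEK → MXN:
MXN 828,000.00 × 0.40150 (sell MXN at bid) = HKD 332,442.00
HKD 332,442.00 × 1.2716 (sell HKD at bid) = SEK 422,733.25
SEK 422,733.25 × 1.9660 (sell SEK at bid) = MXN 831,093.56

Net profit: MXN 3,093.56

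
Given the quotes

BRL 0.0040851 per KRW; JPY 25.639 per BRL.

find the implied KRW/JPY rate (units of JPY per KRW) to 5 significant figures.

1 KRW × 0.0040851 = 0.0040851 BRL
0.0040851 BRL × 25.639 = 0.104738 JPY

KRW/JPY = 0.10474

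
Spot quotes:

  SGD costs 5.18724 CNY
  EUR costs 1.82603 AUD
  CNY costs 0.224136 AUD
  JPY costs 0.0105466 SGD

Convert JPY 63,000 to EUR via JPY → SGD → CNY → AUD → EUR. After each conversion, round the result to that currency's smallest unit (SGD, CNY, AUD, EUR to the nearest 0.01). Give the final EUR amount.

EUR 423.05

JPY 63,000 × 0.0105466 = SGD 664.44
SGD 664.44 × 5.18724 = CNY 3,446.61
CNY 3,446.61 × 0.224136 = AUD 772.51
AUD 772.51 ÷ 1.82603 = EUR 423.05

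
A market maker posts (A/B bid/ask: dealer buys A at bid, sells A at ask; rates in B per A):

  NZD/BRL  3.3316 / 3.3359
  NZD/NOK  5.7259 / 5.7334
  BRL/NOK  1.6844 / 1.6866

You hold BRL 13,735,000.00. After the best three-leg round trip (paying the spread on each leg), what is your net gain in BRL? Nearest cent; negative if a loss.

Net profit: BRL 243,072.97

Best loop BRL → NZD → NOK → BRL:
BRL 13,735,000.00 ÷ 3.3359 (buy NZD at ask) = NZD 4,117,329.66
NZD 4,117,329.66 × 5.7259 (sell NZD at bid) = NOK 23,575,417.88
NOK 23,575,417.88 ÷ 1.6866 (buy BRL at ask) = BRL 13,978,072.97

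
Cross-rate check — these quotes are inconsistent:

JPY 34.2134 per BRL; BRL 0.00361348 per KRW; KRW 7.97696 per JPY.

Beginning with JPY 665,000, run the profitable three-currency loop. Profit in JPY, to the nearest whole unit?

Profit: JPY 9,314

Profitable loop is JPY → BRL → KRW → JPY:
JPY 665,000 ÷ 34.2134 = BRL 19,436.83
BRL 19,436.83 ÷ 0.00361348 = KRW 5,378,978
KRW 5,378,978 ÷ 7.97696 = JPY 674,314
Profit = JPY 674,314 − JPY 665,000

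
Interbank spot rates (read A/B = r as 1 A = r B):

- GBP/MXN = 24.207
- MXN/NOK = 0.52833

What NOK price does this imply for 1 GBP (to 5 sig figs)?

GBP/NOK = 12.789

1 GBP × 24.207 = 24.207 MXN
24.207 MXN × 0.52833 = 12.7893 NOK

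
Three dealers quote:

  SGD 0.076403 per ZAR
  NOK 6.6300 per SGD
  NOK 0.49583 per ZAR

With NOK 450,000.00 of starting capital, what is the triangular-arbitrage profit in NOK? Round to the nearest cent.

Profitable loop is NOK → ZAR → SGD → NOK:
NOK 450,000.00 ÷ 0.49583 = ZAR 907,569.13
ZAR 907,569.13 × 0.076403 = SGD 69,341.00
SGD 69,341.00 × 6.6300 = NOK 459,730.86
Profit = NOK 459,730.86 − NOK 450,000.00

Profit: NOK 9,730.86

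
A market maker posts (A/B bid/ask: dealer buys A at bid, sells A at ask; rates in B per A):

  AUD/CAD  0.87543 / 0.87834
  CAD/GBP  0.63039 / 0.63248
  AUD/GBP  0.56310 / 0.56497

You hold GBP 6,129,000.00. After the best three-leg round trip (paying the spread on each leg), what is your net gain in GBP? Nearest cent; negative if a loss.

Net profit: GBP 83,489.83

Best loop GBP → CAD → AUD → GBP:
GBP 6,129,000.00 ÷ 0.63248 (buy CAD at ask) = CAD 9,690,424.99
CAD 9,690,424.99 ÷ 0.87834 (buy AUD at ask) = AUD 11,032,658.19
AUD 11,032,658.19 × 0.56310 (sell AUD at bid) = GBP 6,212,489.83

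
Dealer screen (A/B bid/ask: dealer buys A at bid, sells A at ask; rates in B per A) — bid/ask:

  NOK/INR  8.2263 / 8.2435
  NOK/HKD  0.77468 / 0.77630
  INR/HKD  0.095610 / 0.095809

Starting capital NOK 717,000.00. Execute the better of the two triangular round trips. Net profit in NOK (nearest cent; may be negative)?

Net profit: NOK 9,436.12

Best loop NOK → INR → HKD → NOK:
NOK 717,000.00 × 8.2263 (sell NOK at bid) = INR 5,898,257.10
INR 5,898,257.10 × 0.095610 (sell INR at bid) = HKD 563,932.36
HKD 563,932.36 ÷ 0.77630 (buy NOK at ask) = NOK 726,436.12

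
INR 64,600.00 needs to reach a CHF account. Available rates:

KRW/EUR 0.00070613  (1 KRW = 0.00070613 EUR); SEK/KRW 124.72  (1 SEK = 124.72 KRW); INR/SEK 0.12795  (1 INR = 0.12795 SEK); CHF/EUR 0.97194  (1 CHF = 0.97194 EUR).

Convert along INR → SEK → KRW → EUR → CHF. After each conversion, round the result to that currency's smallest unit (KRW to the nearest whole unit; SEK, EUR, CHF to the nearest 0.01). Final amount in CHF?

INR 64,600.00 × 0.12795 = SEK 8,265.57
SEK 8,265.57 × 124.72 = KRW 1,030,882
KRW 1,030,882 × 0.00070613 = EUR 727.94
EUR 727.94 ÷ 0.97194 = CHF 748.96

CHF 748.96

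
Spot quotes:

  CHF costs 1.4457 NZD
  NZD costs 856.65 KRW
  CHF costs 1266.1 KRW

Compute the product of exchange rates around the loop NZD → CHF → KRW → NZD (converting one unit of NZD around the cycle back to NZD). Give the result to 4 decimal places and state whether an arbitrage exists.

Around NZD → CHF → KRW → NZD: 1 ÷ 1.4457 × 1266.1 ÷ 856.65 = 1.022319
Product > 1; profitable direction is NZD → CHF → KRW → NZD.

1.0223 (arbitrage exists)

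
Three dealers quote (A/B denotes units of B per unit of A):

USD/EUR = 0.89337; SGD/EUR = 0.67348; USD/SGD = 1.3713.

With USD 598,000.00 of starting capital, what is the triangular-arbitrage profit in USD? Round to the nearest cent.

Profitable loop is USD → SGD → EUR → USD:
USD 598,000.00 × 1.3713 = SGD 820,037.40
SGD 820,037.40 × 0.67348 = EUR 552,278.79
EUR 552,278.79 ÷ 0.89337 = USD 618,197.15
Profit = USD 618,197.15 − USD 598,000.00

Profit: USD 20,197.15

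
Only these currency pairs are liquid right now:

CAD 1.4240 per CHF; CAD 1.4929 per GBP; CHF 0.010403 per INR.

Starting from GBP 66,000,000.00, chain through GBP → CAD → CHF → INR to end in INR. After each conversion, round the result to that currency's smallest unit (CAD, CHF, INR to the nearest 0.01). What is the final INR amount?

GBP 66,000,000.00 × 1.4929 = CAD 98,531,400.00
CAD 98,531,400.00 ÷ 1.4240 = CHF 69,193,398.88
CHF 69,193,398.88 ÷ 0.010403 = INR 6,651,292,788.62

INR 6,651,292,788.62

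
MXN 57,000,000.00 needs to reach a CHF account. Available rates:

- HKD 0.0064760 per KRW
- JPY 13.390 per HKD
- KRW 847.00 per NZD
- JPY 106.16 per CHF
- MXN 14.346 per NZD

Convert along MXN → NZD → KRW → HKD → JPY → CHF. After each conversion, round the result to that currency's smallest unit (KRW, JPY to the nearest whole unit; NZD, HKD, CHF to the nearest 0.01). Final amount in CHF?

CHF 2,748,868.39

MXN 57,000,000.00 ÷ 14.346 = NZD 3,973,232.96
NZD 3,973,232.96 × 847.00 = KRW 3,365,328,317
KRW 3,365,328,317 × 0.0064760 = HKD 21,793,866.18
HKD 21,793,866.18 × 13.390 = JPY 291,819,868
JPY 291,819,868 ÷ 106.16 = CHF 2,748,868.39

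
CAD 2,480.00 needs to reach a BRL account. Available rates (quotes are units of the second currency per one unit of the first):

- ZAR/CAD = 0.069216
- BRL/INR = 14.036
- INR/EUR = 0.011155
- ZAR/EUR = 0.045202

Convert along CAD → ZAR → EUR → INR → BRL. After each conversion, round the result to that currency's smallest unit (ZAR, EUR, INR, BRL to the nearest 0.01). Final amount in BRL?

BRL 10,344.02

CAD 2,480.00 ÷ 0.069216 = ZAR 35,829.87
ZAR 35,829.87 × 0.045202 = EUR 1,619.58
EUR 1,619.58 ÷ 0.011155 = INR 145,188.70
INR 145,188.70 ÷ 14.036 = BRL 10,344.02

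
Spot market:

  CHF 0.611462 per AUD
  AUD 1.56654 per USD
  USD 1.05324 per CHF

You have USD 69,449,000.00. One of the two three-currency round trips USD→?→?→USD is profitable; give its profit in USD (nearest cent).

Profit: USD 616,512.37

Profitable loop is USD → AUD → CHF → USD:
USD 69,449,000.00 × 1.56654 = AUD 108,794,636.46
AUD 108,794,636.46 × 0.611462 = CHF 66,523,786.00
CHF 66,523,786.00 × 1.05324 = USD 70,065,512.37
Profit = USD 70,065,512.37 − USD 69,449,000.00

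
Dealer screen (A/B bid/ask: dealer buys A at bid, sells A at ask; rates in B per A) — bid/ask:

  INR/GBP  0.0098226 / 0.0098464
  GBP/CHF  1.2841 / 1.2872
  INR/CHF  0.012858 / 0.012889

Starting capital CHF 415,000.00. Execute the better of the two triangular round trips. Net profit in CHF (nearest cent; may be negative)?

Net profit: CHF 6,015.43

Best loop CHF → GBP → INR → CHF:
CHF 415,000.00 ÷ 1.2872 (buy GBP at ask) = GBP 322,405.22
GBP 322,405.22 ÷ 0.0098464 (buy INR at ask) = INR 32,743,461.63
INR 32,743,461.63 × 0.012858 (sell INR at bid) = CHF 421,015.43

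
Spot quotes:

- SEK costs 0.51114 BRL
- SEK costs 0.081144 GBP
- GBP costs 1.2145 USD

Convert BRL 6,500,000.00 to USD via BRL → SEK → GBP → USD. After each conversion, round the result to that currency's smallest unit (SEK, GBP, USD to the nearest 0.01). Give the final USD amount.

USD 1,253,220.30

BRL 6,500,000.00 ÷ 0.51114 = SEK 12,716,672.54
SEK 12,716,672.54 × 0.081144 = GBP 1,031,881.68
GBP 1,031,881.68 × 1.2145 = USD 1,253,220.30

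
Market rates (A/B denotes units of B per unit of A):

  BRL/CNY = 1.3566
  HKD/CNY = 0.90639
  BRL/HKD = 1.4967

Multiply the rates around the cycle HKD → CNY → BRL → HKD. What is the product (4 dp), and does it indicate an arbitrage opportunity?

1.0000 (no arbitrage)

Around HKD → CNY → BRL → HKD: 1 × 0.90639 ÷ 1.3566 × 1.4967 = 0.999996
Product ≈ 1 (deviation 0.000%, within rounding noise).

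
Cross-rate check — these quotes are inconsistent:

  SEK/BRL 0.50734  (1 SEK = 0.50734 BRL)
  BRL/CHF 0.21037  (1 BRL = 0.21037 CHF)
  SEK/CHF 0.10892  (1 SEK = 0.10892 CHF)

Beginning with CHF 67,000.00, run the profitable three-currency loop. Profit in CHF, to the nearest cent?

Profitable loop is CHF → BRL → SEK → CHF:
CHF 67,000.00 ÷ 0.21037 = BRL 318,486.48
BRL 318,486.48 ÷ 0.50734 = SEK 627,757.47
SEK 627,757.47 × 0.10892 = CHF 68,375.34
Profit = CHF 68,375.34 − CHF 67,000.00

Profit: CHF 1,375.34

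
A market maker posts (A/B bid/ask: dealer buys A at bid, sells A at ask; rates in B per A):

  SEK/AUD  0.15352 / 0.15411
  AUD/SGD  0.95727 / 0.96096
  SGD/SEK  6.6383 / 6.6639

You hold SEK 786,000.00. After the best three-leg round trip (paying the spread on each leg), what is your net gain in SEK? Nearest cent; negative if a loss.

Best loop SEK → SGD → AUD → SEK:
SEK 786,000.00 ÷ 6.6639 (buy SGD at ask) = SGD 117,948.95
SGD 117,948.95 ÷ 0.96096 (buy AUD at ask) = AUD 122,740.75
AUD 122,740.75 ÷ 0.15411 (buy SEK at ask) = SEK 796,448.95

Net profit: SEK 10,448.95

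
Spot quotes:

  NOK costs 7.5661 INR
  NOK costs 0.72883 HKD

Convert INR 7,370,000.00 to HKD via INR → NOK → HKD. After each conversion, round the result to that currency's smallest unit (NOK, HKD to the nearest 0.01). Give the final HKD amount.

INR 7,370,000.00 ÷ 7.5661 = NOK 974,081.76
NOK 974,081.76 × 0.72883 = HKD 709,940.01

HKD 709,940.01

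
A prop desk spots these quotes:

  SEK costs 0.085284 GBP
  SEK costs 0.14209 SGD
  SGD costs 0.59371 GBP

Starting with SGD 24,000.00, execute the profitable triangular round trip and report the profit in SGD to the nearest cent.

Profitable loop is SGD → SEK → GBP → SGD:
SGD 24,000.00 ÷ 0.14209 = SEK 168,907.03
SEK 168,907.03 × 0.085284 = GBP 14,405.07
GBP 14,405.07 ÷ 0.59371 = SGD 24,262.80
Profit = SGD 24,262.80 − SGD 24,000.00

Profit: SGD 262.80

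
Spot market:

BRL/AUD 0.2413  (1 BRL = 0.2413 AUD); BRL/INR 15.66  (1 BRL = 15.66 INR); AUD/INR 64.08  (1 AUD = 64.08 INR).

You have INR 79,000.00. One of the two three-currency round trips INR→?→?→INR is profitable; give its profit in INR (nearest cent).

Profit: INR 1,009.03

Profitable loop is INR → AUD → BRL → INR:
INR 79,000.00 ÷ 64.08 = AUD 1,232.83
AUD 1,232.83 ÷ 0.2413 = BRL 5,109.13
BRL 5,109.13 × 15.66 = INR 80,009.03
Profit = INR 80,009.03 − INR 79,000.00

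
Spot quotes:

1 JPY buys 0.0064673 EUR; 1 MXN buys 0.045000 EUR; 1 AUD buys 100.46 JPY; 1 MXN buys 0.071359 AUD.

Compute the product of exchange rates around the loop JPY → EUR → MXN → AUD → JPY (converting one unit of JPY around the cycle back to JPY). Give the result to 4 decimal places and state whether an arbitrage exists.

Around JPY → EUR → MXN → AUD → JPY: 1 × 0.0064673 ÷ 0.045000 × 0.071359 × 100.46 = 1.030273
Product > 1; profitable direction is JPY → EUR → MXN → AUD → JPY.

1.0303 (arbitrage exists)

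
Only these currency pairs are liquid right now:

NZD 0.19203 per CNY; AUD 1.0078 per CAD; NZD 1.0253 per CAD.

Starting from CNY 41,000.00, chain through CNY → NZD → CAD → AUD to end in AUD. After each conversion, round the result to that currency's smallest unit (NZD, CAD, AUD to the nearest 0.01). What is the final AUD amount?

AUD 7,738.85

CNY 41,000.00 × 0.19203 = NZD 7,873.23
NZD 7,873.23 ÷ 1.0253 = CAD 7,678.95
CAD 7,678.95 × 1.0078 = AUD 7,738.85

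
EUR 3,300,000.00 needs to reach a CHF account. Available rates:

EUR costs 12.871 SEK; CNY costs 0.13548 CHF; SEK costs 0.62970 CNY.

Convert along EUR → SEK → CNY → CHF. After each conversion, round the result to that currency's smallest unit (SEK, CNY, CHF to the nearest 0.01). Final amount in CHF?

CHF 3,623,557.12

EUR 3,300,000.00 × 12.871 = SEK 42,474,300.00
SEK 42,474,300.00 × 0.62970 = CNY 26,746,066.71
CNY 26,746,066.71 × 0.13548 = CHF 3,623,557.12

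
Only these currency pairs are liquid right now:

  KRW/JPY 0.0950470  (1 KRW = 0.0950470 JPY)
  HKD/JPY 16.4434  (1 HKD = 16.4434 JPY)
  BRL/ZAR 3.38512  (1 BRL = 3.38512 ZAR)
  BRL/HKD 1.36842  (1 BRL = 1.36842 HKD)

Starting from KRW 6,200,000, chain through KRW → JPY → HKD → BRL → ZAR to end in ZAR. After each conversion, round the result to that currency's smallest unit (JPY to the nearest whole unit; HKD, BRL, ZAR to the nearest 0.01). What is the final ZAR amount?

KRW 6,200,000 × 0.0950470 = JPY 589,291
JPY 589,291 ÷ 16.4434 = HKD 35,837.54
HKD 35,837.54 ÷ 1.36842 = BRL 26,188.99
BRL 26,188.99 × 3.38512 = ZAR 88,652.87

ZAR 88,652.87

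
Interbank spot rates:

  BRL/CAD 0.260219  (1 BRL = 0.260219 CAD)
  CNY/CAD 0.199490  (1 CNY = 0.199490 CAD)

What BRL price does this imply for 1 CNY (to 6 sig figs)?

CNY/BRL = 0.766623

1 CNY × 0.199490 = 0.19949 CAD
0.19949 CAD ÷ 0.260219 = 0.766623 BRL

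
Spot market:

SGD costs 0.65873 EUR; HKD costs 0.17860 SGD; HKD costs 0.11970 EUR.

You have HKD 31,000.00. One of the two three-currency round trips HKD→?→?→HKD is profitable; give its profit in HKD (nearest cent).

Profit: HKD 540.38

Profitable loop is HKD → EUR → SGD → HKD:
HKD 31,000.00 × 0.11970 = EUR 3,710.70
EUR 3,710.70 ÷ 0.65873 = SGD 5,633.11
SGD 5,633.11 ÷ 0.17860 = HKD 31,540.38
Profit = HKD 31,540.38 − HKD 31,000.00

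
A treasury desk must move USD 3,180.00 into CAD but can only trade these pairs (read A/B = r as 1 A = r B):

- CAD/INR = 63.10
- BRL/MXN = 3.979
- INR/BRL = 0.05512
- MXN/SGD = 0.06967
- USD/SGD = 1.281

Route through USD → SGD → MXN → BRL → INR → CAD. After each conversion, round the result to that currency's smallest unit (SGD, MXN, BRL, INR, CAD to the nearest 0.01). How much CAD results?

CAD 4,224.92

USD 3,180.00 × 1.281 = SGD 4,073.58
SGD 4,073.58 ÷ 0.06967 = MXN 58,469.64
MXN 58,469.64 ÷ 3.979 = BRL 14,694.56
BRL 14,694.56 ÷ 0.05512 = INR 266,592.16
INR 266,592.16 ÷ 63.10 = CAD 4,224.92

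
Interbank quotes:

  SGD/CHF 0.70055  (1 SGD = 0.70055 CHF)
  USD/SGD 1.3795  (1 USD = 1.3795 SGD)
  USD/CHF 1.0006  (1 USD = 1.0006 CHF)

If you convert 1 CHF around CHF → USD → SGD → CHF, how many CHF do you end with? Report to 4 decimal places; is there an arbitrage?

Around CHF → USD → SGD → CHF: 1 ÷ 1.0006 × 1.3795 × 0.70055 = 0.965829
Product < 1; profitable direction is CHF → SGD → USD → CHF.

0.9658 (arbitrage exists)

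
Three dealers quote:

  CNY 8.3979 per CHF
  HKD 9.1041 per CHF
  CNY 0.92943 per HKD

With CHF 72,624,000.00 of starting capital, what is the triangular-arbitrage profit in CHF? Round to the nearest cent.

Profitable loop is CHF → HKD → CNY → CHF:
CHF 72,624,000.00 × 9.1041 = HKD 661,176,158.40
HKD 661,176,158.40 × 0.92943 = CNY 614,516,956.90
CNY 614,516,956.90 ÷ 8.3979 = CHF 73,175,074.35
Profit = CHF 73,175,074.35 − CHF 72,624,000.00

Profit: CHF 551,074.35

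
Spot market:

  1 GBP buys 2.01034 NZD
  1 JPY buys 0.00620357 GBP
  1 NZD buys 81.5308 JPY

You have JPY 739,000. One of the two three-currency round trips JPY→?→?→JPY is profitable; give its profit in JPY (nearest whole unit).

Profitable loop is JPY → GBP → NZD → JPY:
JPY 739,000 × 0.00620357 = GBP 4,584.44
GBP 4,584.44 × 2.01034 = NZD 9,216.28
NZD 9,216.28 × 81.5308 = JPY 751,411
Profit = JPY 751,411 − JPY 739,000

Profit: JPY 12,411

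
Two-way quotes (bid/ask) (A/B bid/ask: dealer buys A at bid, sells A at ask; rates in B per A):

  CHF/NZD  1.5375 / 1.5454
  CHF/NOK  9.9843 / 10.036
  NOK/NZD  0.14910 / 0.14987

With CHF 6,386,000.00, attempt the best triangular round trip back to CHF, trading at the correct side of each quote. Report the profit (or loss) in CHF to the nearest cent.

Net profit: CHF 141,827.64

Best loop CHF → NZD → NOK → CHF:
CHF 6,386,000.00 × 1.5375 (sell CHF at bid) = NZD 9,818,475.00
NZD 9,818,475.00 ÷ 0.14987 (buy NOK at ask) = NOK 65,513,278.17
NOK 65,513,278.17 ÷ 10.036 (buy CHF at ask) = CHF 6,527,827.64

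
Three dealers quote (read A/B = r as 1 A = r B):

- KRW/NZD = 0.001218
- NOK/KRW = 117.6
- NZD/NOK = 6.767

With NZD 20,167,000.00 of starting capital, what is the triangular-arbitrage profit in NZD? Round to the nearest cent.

Profit: NZD 639,091.87

Profitable loop is NZD → KRW → NOK → NZD:
NZD 20,167,000.00 ÷ 0.001218 = KRW 16,557,471,264
KRW 16,557,471,264 ÷ 117.6 = NOK 140,794,823.68
NOK 140,794,823.68 ÷ 6.767 = NZD 20,806,091.87
Profit = NZD 20,806,091.87 − NZD 20,167,000.00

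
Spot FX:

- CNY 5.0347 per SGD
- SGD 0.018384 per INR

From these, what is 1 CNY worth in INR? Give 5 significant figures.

1 CNY ÷ 5.0347 = 0.198622 SGD
0.198622 SGD ÷ 0.018384 = 10.804 INR

CNY/INR = 10.804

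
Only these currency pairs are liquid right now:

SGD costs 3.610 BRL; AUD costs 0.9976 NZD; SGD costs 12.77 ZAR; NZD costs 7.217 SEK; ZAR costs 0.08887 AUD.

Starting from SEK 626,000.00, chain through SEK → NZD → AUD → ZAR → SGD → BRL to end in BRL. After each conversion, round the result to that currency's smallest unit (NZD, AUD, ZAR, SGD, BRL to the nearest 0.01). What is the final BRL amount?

SEK 626,000.00 ÷ 7.217 = NZD 86,739.64
NZD 86,739.64 ÷ 0.9976 = AUD 86,948.32
AUD 86,948.32 ÷ 0.08887 = ZAR 978,376.51
ZAR 978,376.51 ÷ 12.77 = SGD 76,615.23
SGD 76,615.23 × 3.610 = BRL 276,580.98

BRL 276,580.98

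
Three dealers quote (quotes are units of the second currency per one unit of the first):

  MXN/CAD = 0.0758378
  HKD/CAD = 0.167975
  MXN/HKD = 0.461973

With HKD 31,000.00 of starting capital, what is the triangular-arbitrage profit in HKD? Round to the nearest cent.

Profitable loop is HKD → CAD → MXN → HKD:
HKD 31,000.00 × 0.167975 = CAD 5,207.23
CAD 5,207.23 ÷ 0.0758378 = MXN 68,662.66
MXN 68,662.66 × 0.461973 = HKD 31,720.29
Profit = HKD 31,720.29 − HKD 31,000.00

Profit: HKD 720.29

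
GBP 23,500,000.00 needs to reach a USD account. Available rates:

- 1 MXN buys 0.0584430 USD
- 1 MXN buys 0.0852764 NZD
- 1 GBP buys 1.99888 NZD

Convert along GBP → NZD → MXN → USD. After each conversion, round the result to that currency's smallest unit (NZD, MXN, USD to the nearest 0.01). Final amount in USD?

USD 32,192,761.19

GBP 23,500,000.00 × 1.99888 = NZD 46,973,680.00
NZD 46,973,680.00 ÷ 0.0852764 = MXN 550,840,326.28
MXN 550,840,326.28 × 0.0584430 = USD 32,192,761.19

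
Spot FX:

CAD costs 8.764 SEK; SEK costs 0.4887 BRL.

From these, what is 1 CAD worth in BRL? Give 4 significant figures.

1 CAD × 8.764 = 8.764 SEK
8.764 SEK × 0.4887 = 4.28297 BRL

CAD/BRL = 4.283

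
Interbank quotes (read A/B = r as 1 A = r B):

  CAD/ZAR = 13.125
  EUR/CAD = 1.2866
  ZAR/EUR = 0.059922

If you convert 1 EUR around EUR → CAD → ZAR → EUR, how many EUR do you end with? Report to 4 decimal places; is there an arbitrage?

Around EUR → CAD → ZAR → EUR: 1 × 1.2866 × 13.125 × 0.059922 = 1.011880
Product > 1; profitable direction is EUR → CAD → ZAR → EUR.

1.0119 (arbitrage exists)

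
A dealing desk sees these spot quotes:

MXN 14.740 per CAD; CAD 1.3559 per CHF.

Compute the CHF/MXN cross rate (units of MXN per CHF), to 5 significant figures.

1 CHF × 1.3559 = 1.3559 CAD
1.3559 CAD × 14.740 = 19.986 MXN

CHF/MXN = 19.986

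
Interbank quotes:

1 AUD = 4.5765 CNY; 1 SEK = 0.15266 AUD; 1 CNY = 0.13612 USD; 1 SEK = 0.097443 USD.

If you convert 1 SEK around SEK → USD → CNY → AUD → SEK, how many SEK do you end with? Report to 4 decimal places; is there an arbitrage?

1.0246 (arbitrage exists)

Around SEK → USD → CNY → AUD → SEK: 1 × 0.097443 ÷ 0.13612 ÷ 4.5765 ÷ 0.15266 = 1.024637
Product > 1; profitable direction is SEK → USD → CNY → AUD → SEK.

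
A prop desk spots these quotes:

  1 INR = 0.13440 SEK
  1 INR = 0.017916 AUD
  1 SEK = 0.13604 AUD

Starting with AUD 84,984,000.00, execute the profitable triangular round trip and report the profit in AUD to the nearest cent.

Profitable loop is AUD → INR → SEK → AUD:
AUD 84,984,000.00 ÷ 0.017916 = INR 4,743,469,524.45
INR 4,743,469,524.45 × 0.13440 = SEK 637,522,304.09
SEK 637,522,304.09 × 0.13604 = AUD 86,728,534.25
Profit = AUD 86,728,534.25 − AUD 84,984,000.00

Profit: AUD 1,744,534.25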